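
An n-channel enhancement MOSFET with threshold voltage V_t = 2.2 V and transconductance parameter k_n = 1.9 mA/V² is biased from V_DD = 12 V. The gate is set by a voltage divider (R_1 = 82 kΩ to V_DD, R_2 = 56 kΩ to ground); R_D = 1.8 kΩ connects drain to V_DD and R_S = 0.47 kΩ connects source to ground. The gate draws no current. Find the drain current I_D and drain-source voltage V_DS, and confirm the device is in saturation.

I_D ≈ 2.3 mA, V_DS ≈ 6.7 V

V_G = V_DD·R_2/(R_1+R_2) = 12×56/138 = 4.87 V.
Assume saturation: I_D = (k_n/2)(V_GS − V_t)² with V_GS = V_G − I_D·R_S = 4.87 − 0.47·I_D.
Substituting gives 0.21·I_D² − 3.38·I_D + 6.77 = 0, with roots I_D = 2.34 or 13.8 mA.
The root I_D = 13.8 mA gives V_GS = -1.61 V ≤ V_t, so take I_D = 2.34 mA.
Then V_GS = 3.77 V and V_DS = V_DD − I_D(R_D+R_S) = 12 − 2.34×2.27 = 6.69 V.
Saturation requires V_DS ≥ V_GS − V_t = 1.57 V; 6.69 ≥ 1.57 ✓.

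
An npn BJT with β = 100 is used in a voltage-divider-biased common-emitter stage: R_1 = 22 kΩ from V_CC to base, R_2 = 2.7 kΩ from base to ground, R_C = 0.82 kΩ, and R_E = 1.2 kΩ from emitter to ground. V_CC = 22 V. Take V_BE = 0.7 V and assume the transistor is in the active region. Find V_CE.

V_CE ≈ 19 V

Thevenize the base divider: V_Th = V_CC·R_2/(R_1+R_2) = 22×2.7/24.7 = 2.4 V, R_Th = R_1‖R_2 = 2.4 kΩ.
Base-emitter loop: V_Th = I_B·R_Th + V_BE + (β+1)I_B·R_E, so I_B = (2.4 − 0.7) / (2.4 + 101×1.2) = 0.0138 mA.
I_C = β·I_B = 100×0.0138 = 1.38 mA, and I_E = (β+1)I_B = 1.39 mA.
V_CE = V_CC − I_C·R_C − I_E·R_E = 22 − 1.38×0.82 − 1.39×1.2 = 19.2 V.
V_CE = 19.2 V > 0.2 V confirms active-region operation.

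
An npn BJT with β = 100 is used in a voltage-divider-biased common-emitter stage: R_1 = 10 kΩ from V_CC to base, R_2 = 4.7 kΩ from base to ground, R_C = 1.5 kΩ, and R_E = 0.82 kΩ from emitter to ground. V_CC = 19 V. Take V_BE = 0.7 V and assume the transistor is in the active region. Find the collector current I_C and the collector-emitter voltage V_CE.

I_C ≈ 6.2 mA, V_CE ≈ 4.5 V

Thevenize the base divider: V_Th = V_CC·R_2/(R_1+R_2) = 19×4.7/14.7 = 6.07 V, R_Th = R_1‖R_2 = 3.2 kΩ.
Base-emitter loop: V_Th = I_B·R_Th + V_BE + (β+1)I_B·R_E, so I_B = (6.07 − 0.7) / (3.2 + 101×0.82) = 0.0625 mA.
I_C = β·I_B = 100×0.0625 = 6.25 mA, and I_E = (β+1)I_B = 6.31 mA.
V_CE = V_CC − I_C·R_C − I_E·R_E = 19 − 6.25×1.5 − 6.31×0.82 = 4.45 V.
V_CE = 4.45 V > 0.2 V confirms active-region operation.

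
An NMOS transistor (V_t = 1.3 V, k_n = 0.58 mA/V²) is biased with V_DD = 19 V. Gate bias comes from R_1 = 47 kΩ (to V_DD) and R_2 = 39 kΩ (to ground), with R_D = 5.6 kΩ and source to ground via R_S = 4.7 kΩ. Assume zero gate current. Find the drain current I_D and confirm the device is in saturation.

V_G = V_DD·R_2/(R_1+R_2) = 19×39/86 = 8.62 V.
Assume saturation: I_D = (k_n/2)(V_GS − V_t)² with V_GS = V_G − I_D·R_S = 8.62 − 4.7·I_D.
Substituting gives 6.41·I_D² − 20.9·I_D + 15.5 = 0, with roots I_D = 1.14 or 2.13 mA.
The root I_D = 2.13 mA gives V_GS = -1.41 V ≤ V_t, so take I_D = 1.14 mA.
Then V_GS = 3.28 V and V_DS = V_DD − I_D(R_D+R_S) = 19 − 1.14×10.3 = 7.3 V.
Saturation requires V_DS ≥ V_GS − V_t = 1.98 V; 7.3 ≥ 1.98 ✓.

I_D ≈ 1.1 mA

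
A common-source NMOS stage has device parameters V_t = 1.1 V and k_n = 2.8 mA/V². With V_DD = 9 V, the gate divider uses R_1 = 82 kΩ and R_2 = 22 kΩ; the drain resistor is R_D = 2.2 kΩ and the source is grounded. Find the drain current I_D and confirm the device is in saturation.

V_G = V_DD·R_2/(R_1+R_2) = 9×22/104 = 1.9 V. With the source grounded, V_GS = V_G = 1.9 V.
Assume saturation: I_D = (k_n/2)(V_GS − V_t)² = (2.8/2)×(1.9 − 1.1)² = 1.4×0.804² = 0.905 mA.
V_DS = V_DD − I_D·R_D = 9 − 0.905×2.2 = 7.01 V.
Saturation requires V_DS ≥ V_GS − V_t = 0.804 V; 7.01 ≥ 0.804 ✓.

I_D ≈ 0.9 mA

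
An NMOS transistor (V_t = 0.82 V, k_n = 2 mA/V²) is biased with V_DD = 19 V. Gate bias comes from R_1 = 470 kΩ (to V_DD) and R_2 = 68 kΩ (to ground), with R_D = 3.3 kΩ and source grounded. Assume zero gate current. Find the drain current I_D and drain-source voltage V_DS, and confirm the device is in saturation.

I_D ≈ 2.5 mA, V_DS ≈ 11 V

V_G = V_DD·R_2/(R_1+R_2) = 19×68/538 = 2.4 V. With the source grounded, V_GS = V_G = 2.4 V.
Assume saturation: I_D = (k_n/2)(V_GS − V_t)² = (2/2)×(2.4 − 0.82)² = 1×1.58² = 2.5 mA.
V_DS = V_DD − I_D·R_D = 19 − 2.5×3.3 = 10.7 V.
Saturation requires V_DS ≥ V_GS − V_t = 1.58 V; 10.7 ≥ 1.58 ✓.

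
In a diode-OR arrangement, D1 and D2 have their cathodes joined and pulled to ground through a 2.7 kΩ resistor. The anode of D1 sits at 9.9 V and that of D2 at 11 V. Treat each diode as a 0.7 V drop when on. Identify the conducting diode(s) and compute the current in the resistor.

Assume both conduct. Then node N would need to be at both 9.9−0.7 = 9.2 V and 11−0.7 = 10.3 V, which is impossible.
Assume only D2 conducts: V_N = 11 − 0.7 = 10.3 V, so I_R = 10.3/2.7 = 3.81 mA.
Check D1: its anode-to-cathode voltage is 9.9 − 10.3 = -0.4 V < 0.7 V, so it is off. The assumption is consistent.

Only D2 conducts; I_R ≈ 3.8 mA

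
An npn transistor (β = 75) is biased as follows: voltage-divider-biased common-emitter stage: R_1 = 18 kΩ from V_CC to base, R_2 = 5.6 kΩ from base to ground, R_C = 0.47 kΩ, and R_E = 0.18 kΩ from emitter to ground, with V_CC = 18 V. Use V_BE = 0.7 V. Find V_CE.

Thevenize the base divider: V_Th = V_CC·R_2/(R_1+R_2) = 18×5.6/23.6 = 4.27 V, R_Th = R_1‖R_2 = 4.27 kΩ.
Base-emitter loop: V_Th = I_B·R_Th + V_BE + (β+1)I_B·R_E, so I_B = (4.27 − 0.7) / (4.27 + 76×0.18) = 0.199 mA.
I_C = β·I_B = 75×0.199 = 14.9 mA, and I_E = (β+1)I_B = 15.1 mA.
V_CE = V_CC − I_C·R_C − I_E·R_E = 18 − 14.9×0.47 − 15.1×0.18 = 8.27 V.
V_CE = 8.27 V > 0.2 V confirms active-region operation.

V_CE ≈ 8.3 V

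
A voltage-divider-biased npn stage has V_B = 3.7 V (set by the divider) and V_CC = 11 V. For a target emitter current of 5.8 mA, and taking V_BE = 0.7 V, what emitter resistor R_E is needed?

R_E ≈ 0.52 kΩ

V_E = V_B − V_BE = 3.7 − 0.7 = 3 V.
R_E = V_E / I_E = 3 / 5.8 = 0.517 kΩ.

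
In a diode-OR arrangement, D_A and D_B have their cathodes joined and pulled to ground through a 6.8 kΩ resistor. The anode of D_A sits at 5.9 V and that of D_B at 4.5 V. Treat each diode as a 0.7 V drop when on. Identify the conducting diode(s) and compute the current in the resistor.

Only D_A conducts; I_R ≈ 0.76 mA

Assume both conduct. Then node N would need to be at both 5.9−0.7 = 5.2 V and 4.5−0.7 = 3.8 V, which is impossible.
Assume only D_A conducts: V_N = 5.9 − 0.7 = 5.2 V, so I_R = 5.2/6.8 = 0.765 mA.
Check D_B: its anode-to-cathode voltage is 4.5 − 5.2 = -0.7 V < 0.7 V, so it is off. The assumption is consistent.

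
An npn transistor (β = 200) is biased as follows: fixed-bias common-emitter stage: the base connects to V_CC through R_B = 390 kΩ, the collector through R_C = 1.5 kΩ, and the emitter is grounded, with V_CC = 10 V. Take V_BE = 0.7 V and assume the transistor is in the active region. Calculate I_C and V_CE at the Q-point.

Base loop: V_CC = I_B·R_B + V_BE, so I_B = (10 − 0.7)/390 kΩ = 0.0238 mA.
In the active region I_C = β·I_B = 200 × 0.0238 = 4.77 mA.
Collector loop: V_CE = V_CC − I_C·R_C = 10 − 4.77×1.5 = 2.85 V.
Since V_CE = 2.85 V > V_CE(sat) ≈ 0.2 V, the transistor is in the active region as assumed.

I_C ≈ 4.8 mA, V_CE ≈ 2.8 V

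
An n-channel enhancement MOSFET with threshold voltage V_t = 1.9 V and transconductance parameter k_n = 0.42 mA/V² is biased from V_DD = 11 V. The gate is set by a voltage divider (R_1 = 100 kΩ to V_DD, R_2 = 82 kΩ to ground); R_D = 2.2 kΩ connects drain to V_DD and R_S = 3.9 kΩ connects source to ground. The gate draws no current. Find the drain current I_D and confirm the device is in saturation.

V_G = V_DD·R_2/(R_1+R_2) = 11×82/182 = 4.96 V.
Assume saturation: I_D = (k_n/2)(V_GS − V_t)² with V_GS = V_G − I_D·R_S = 4.96 − 3.9·I_D.
Substituting gives 3.19·I_D² − 6.01·I_D + 1.96 = 0, with roots I_D = 0.421 or 1.46 mA.
The root I_D = 1.46 mA gives V_GS = -0.736 V ≤ V_t, so take I_D = 0.421 mA.
Then V_GS = 3.32 V and V_DS = V_DD − I_D(R_D+R_S) = 11 − 0.421×6.1 = 8.43 V.
Saturation requires V_DS ≥ V_GS − V_t = 1.42 V; 8.43 ≥ 1.42 ✓.

I_D ≈ 0.42 mA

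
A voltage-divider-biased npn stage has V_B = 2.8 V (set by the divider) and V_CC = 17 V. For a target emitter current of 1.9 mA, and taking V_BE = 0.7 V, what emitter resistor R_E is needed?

R_E ≈ 1.1 kΩ

V_E = V_B − V_BE = 2.8 − 0.7 = 2.1 V.
R_E = V_E / I_E = 2.1 / 1.9 = 1.11 kΩ.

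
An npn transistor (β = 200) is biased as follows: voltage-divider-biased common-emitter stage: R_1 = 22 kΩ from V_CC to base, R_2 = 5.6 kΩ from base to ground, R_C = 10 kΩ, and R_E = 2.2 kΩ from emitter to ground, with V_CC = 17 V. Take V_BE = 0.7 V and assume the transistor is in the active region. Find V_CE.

V_CE ≈ 2 V

Thevenize the base divider: V_Th = V_CC·R_2/(R_1+R_2) = 17×5.6/27.6 = 3.45 V, R_Th = R_1‖R_2 = 4.46 kΩ.
Base-emitter loop: V_Th = I_B·R_Th + V_BE + (β+1)I_B·R_E, so I_B = (3.45 − 0.7) / (4.46 + 201×2.2) = 0.00616 mA.
I_C = β·I_B = 200×0.00616 = 1.23 mA, and I_E = (β+1)I_B = 1.24 mA.
V_CE = V_CC − I_C·R_C − I_E·R_E = 17 − 1.23×10 − 1.24×2.2 = 1.97 V.
V_CE = 1.97 V > 0.2 V confirms active-region operation.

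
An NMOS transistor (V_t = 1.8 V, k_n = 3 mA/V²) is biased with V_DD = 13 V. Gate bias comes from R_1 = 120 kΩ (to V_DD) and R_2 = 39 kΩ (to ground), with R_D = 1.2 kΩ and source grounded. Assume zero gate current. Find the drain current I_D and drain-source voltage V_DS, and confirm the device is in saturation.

V_G = V_DD·R_2/(R_1+R_2) = 13×39/159 = 3.19 V. With the source grounded, V_GS = V_G = 3.19 V.
Assume saturation: I_D = (k_n/2)(V_GS − V_t)² = (3/2)×(3.19 − 1.8)² = 1.5×1.39² = 2.89 mA.
V_DS = V_DD − I_D·R_D = 13 − 2.89×1.2 = 9.53 V.
Saturation requires V_DS ≥ V_GS − V_t = 1.39 V; 9.53 ≥ 1.39 ✓.

I_D ≈ 2.9 mA, V_DS ≈ 9.5 V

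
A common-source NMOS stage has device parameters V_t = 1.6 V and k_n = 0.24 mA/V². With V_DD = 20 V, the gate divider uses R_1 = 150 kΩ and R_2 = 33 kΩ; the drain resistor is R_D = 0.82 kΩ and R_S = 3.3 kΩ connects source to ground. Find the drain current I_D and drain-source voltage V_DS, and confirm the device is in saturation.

I_D ≈ 0.21 mA, V_DS ≈ 19 V

V_G = V_DD·R_2/(R_1+R_2) = 20×33/183 = 3.61 V.
Assume saturation: I_D = (k_n/2)(V_GS − V_t)² with V_GS = V_G − I_D·R_S = 3.61 − 3.3·I_D.
Substituting gives 1.31·I_D² − 2.59·I_D + 0.483 = 0, with roots I_D = 0.209 or 1.77 mA.
The root I_D = 1.77 mA gives V_GS = -2.24 V ≤ V_t, so take I_D = 0.209 mA.
Then V_GS = 2.92 V and V_DS = V_DD − I_D(R_D+R_S) = 20 − 0.209×4.12 = 19.1 V.
Saturation requires V_DS ≥ V_GS − V_t = 1.32 V; 19.1 ≥ 1.32 ✓.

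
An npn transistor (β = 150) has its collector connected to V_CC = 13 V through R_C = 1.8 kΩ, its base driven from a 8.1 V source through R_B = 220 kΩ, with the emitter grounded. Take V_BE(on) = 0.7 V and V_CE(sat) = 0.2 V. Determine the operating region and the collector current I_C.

active; I_C ≈ 5 mA

Assume active. Base-emitter loop: I_B = (V_BB − V_BE)/R_B = (8.1 − 0.7)/220 = 0.0336 mA.
I_C = β·I_B = 150×0.0336 = 5.05 mA.
V_CE = V_CC − I_C·R_C = 13 − 5.05×1.8 = 3.92 V > V_CE(sat), so the active-region assumption holds.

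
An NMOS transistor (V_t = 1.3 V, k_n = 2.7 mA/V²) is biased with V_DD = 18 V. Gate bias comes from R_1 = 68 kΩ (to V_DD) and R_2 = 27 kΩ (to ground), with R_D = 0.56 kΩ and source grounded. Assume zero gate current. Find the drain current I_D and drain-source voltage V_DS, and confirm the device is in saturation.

V_G = V_DD·R_2/(R_1+R_2) = 18×27/95 = 5.12 V. With the source grounded, V_GS = V_G = 5.12 V.
Assume saturation: I_D = (k_n/2)(V_GS − V_t)² = (2.7/2)×(5.12 − 1.3)² = 1.35×3.82² = 19.7 mA.
V_DS = V_DD − I_D·R_D = 18 − 19.7×0.56 = 6.99 V.
Saturation requires V_DS ≥ V_GS − V_t = 3.82 V; 6.99 ≥ 3.82 ✓.

I_D ≈ 20 mA, V_DS ≈ 7 V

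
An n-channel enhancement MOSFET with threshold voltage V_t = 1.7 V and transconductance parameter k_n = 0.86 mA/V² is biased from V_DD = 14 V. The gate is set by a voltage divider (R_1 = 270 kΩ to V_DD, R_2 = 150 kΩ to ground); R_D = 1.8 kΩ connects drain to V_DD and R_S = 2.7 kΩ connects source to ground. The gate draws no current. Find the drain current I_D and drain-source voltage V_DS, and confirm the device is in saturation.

I_D ≈ 0.74 mA, V_DS ≈ 11 V

V_G = V_DD·R_2/(R_1+R_2) = 14×150/420 = 5 V.
Assume saturation: I_D = (k_n/2)(V_GS − V_t)² with V_GS = V_G − I_D·R_S = 5 − 2.7·I_D.
Substituting gives 3.13·I_D² − 8.66·I_D + 4.68 = 0, with roots I_D = 0.737 or 2.03 mA.
The root I_D = 2.03 mA gives V_GS = -0.471 V ≤ V_t, so take I_D = 0.737 mA.
Then V_GS = 3.01 V and V_DS = V_DD − I_D(R_D+R_S) = 14 − 0.737×4.5 = 10.7 V.
Saturation requires V_DS ≥ V_GS − V_t = 1.31 V; 10.7 ≥ 1.31 ✓.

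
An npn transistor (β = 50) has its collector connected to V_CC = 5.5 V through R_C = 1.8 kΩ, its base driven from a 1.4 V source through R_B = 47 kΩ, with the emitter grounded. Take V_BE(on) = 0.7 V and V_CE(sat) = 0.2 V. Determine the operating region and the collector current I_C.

active; I_C ≈ 0.74 mA

Assume active. Base-emitter loop: I_B = (V_BB − V_BE)/R_B = (1.4 − 0.7)/47 = 0.0149 mA.
I_C = β·I_B = 50×0.0149 = 0.745 mA.
V_CE = V_CC − I_C·R_C = 5.5 − 0.745×1.8 = 4.16 V > V_CE(sat), so the active-region assumption holds.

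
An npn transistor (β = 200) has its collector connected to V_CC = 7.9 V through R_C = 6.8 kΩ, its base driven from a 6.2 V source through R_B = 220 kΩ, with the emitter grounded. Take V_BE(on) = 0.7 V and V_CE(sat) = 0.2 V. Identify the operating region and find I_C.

Assume active: I_B = (6.2 − 0.7)/220 = 0.025 mA, giving I_C = β·I_B = 5 mA.
But then V_CE = 7.9 − 5×6.8 = -26.1 V < V_CE(sat) = 0.2 V — impossible in the active region.
So the transistor is saturated. With V_CE = 0.2 V, I_C = (V_CC − 0.2)/R_C = 7.7/6.8 = 1.13 mA.
Check: β·I_B = 5 mA > I_C = 1.13 mA, confirming saturation.

saturation; I_C ≈ 1.1 mA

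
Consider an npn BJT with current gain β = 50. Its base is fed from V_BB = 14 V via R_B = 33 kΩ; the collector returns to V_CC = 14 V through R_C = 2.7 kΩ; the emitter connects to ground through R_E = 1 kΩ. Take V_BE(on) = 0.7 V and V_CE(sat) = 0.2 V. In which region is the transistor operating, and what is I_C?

saturation; I_C ≈ 3.7 mA

Assume active: I_B = (14 − 0.7)/(33 + 51×1) = 0.158 mA, I_C = β·I_B = 7.92 mA.
Then V_CE = 14 − 7.92×2.7 − 8.08×1 = -15.5 V < 0.2 V — the active assumption fails.
Re-solve with V_CE = 0.2 V. KCL at the emitter: V_E/R_E = (V_BB−0.7−V_E)/R_B + (V_CC−0.2−V_E)/R_C, giving V_E = 3.94 V.
I_C = (V_CC − 0.2 − V_E)/R_C = (13.8 − 3.94)/2.7 = 3.65 mA.
Check: I_B = (13.3 − 3.94)/33 = 0.284 mA, and β·I_B = 14.2 mA > I_C, confirming saturation.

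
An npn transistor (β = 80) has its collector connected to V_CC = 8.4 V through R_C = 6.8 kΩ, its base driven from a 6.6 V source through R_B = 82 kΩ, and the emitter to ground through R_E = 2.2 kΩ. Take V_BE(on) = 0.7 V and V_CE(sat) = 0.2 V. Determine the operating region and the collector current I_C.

Assume active: I_B = (6.6 − 0.7)/(82 + 81×2.2) = 0.0227 mA, I_C = β·I_B = 1.81 mA.
Then V_CE = 8.4 − 1.81×6.8 − 1.84×2.2 = -7.98 V < 0.2 V — the active assumption fails.
Re-solve with V_CE = 0.2 V. KCL at the emitter: V_E/R_E = (V_BB−0.7−V_E)/R_B + (V_CC−0.2−V_E)/R_C, giving V_E = 2.08 V.
I_C = (V_CC − 0.2 − V_E)/R_C = (8.2 − 2.08)/6.8 = 0.9 mA.
Check: I_B = (5.9 − 2.08)/82 = 0.0466 mA, and β·I_B = 3.73 mA > I_C, confirming saturation.

saturation; I_C ≈ 0.9 mA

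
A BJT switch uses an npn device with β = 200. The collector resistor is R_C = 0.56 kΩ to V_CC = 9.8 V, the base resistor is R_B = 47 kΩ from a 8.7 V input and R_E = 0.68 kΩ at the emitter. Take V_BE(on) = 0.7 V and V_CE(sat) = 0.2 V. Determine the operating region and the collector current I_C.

saturation; I_C ≈ 7.7 mA

Assume active: I_B = (8.7 − 0.7)/(47 + 201×0.68) = 0.0436 mA, I_C = β·I_B = 8.71 mA.
Then V_CE = 9.8 − 8.71×0.56 − 8.75×0.68 = -1.03 V < 0.2 V — the active assumption fails.
Re-solve with V_CE = 0.2 V. KCL at the emitter: V_E/R_E = (V_BB−0.7−V_E)/R_B + (V_CC−0.2−V_E)/R_C, giving V_E = 5.28 V.
I_C = (V_CC − 0.2 − V_E)/R_C = (9.6 − 5.28)/0.56 = 7.71 mA.
Check: I_B = (8 − 5.28)/47 = 0.0578 mA, and β·I_B = 11.6 mA > I_C, confirming saturation.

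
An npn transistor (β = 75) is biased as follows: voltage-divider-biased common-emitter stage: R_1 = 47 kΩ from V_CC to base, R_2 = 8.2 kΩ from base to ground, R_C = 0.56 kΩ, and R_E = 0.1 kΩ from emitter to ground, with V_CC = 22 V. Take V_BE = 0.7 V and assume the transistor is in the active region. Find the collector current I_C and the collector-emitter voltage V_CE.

I_C ≈ 13 mA, V_CE ≈ 13 V

Thevenize the base divider: V_Th = V_CC·R_2/(R_1+R_2) = 22×8.2/55.2 = 3.27 V, R_Th = R_1‖R_2 = 6.98 kΩ.
Base-emitter loop: V_Th = I_B·R_Th + V_BE + (β+1)I_B·R_E, so I_B = (3.27 − 0.7) / (6.98 + 76×0.1) = 0.176 mA.
I_C = β·I_B = 75×0.176 = 13.2 mA, and I_E = (β+1)I_B = 13.4 mA.
V_CE = V_CC − I_C·R_C − I_E·R_E = 22 − 13.2×0.56 − 13.4×0.1 = 13.3 V.
V_CE = 13.3 V > 0.2 V confirms active-region operation.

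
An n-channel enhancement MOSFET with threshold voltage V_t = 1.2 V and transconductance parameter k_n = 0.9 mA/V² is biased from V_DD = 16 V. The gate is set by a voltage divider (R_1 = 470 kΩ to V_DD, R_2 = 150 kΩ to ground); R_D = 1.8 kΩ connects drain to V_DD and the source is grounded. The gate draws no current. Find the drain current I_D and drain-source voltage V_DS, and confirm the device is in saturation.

I_D ≈ 3.2 mA, V_DS ≈ 10 V

V_G = V_DD·R_2/(R_1+R_2) = 16×150/620 = 3.87 V. With the source grounded, V_GS = V_G = 3.87 V.
Assume saturation: I_D = (k_n/2)(V_GS − V_t)² = (0.9/2)×(3.87 − 1.2)² = 0.45×2.67² = 3.21 mA.
V_DS = V_DD − I_D·R_D = 16 − 3.21×1.8 = 10.2 V.
Saturation requires V_DS ≥ V_GS − V_t = 2.67 V; 10.2 ≥ 2.67 ✓.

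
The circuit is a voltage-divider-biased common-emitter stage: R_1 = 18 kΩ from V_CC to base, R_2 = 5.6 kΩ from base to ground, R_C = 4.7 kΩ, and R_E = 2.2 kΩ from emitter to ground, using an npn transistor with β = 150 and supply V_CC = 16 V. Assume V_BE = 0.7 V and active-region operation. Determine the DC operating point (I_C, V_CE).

Thevenize the base divider: V_Th = V_CC·R_2/(R_1+R_2) = 16×5.6/23.6 = 3.8 V, R_Th = R_1‖R_2 = 4.27 kΩ.
Base-emitter loop: V_Th = I_B·R_Th + V_BE + (β+1)I_B·R_E, so I_B = (3.8 − 0.7) / (4.27 + 151×2.2) = 0.0092 mA.
I_C = β·I_B = 150×0.0092 = 1.38 mA, and I_E = (β+1)I_B = 1.39 mA.
V_CE = V_CC − I_C·R_C − I_E·R_E = 16 − 1.38×4.7 − 1.39×2.2 = 6.45 V.
V_CE = 6.45 V > 0.2 V confirms active-region operation.

I_C ≈ 1.4 mA, V_CE ≈ 6.5 V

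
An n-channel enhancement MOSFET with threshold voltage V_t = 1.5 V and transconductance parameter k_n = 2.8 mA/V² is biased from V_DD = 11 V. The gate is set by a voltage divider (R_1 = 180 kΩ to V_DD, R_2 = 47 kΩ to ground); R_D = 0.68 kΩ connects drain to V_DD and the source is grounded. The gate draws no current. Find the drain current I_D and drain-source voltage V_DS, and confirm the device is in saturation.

V_G = V_DD·R_2/(R_1+R_2) = 11×47/227 = 2.28 V. With the source grounded, V_GS = V_G = 2.28 V.
Assume saturation: I_D = (k_n/2)(V_GS − V_t)² = (2.8/2)×(2.28 − 1.5)² = 1.4×0.778² = 0.846 mA.
V_DS = V_DD − I_D·R_D = 11 − 0.846×0.68 = 10.4 V.
Saturation requires V_DS ≥ V_GS − V_t = 0.778 V; 10.4 ≥ 0.778 ✓.

I_D ≈ 0.85 mA, V_DS ≈ 10 V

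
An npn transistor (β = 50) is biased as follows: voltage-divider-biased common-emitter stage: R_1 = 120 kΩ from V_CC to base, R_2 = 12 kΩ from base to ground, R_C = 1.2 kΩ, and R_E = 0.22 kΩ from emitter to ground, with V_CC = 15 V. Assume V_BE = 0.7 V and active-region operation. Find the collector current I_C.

Thevenize the base divider: V_Th = V_CC·R_2/(R_1+R_2) = 15×12/132 = 1.36 V, R_Th = R_1‖R_2 = 10.9 kΩ.
Base-emitter loop: V_Th = I_B·R_Th + V_BE + (β+1)I_B·R_E, so I_B = (1.36 − 0.7) / (10.9 + 51×0.22) = 0.03 mA.
I_C = β·I_B = 50×0.03 = 1.5 mA, and I_E = (β+1)I_B = 1.53 mA.
V_CE = V_CC − I_C·R_C − I_E·R_E = 15 − 1.5×1.2 − 1.53×0.22 = 12.9 V.
V_CE = 12.9 V > 0.2 V confirms active-region operation.

I_C ≈ 1.5 mA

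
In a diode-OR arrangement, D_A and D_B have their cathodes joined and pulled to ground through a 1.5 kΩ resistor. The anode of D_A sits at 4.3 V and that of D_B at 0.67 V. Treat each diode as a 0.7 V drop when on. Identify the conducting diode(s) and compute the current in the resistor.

Only D_A conducts; I_R ≈ 2.4 mA

Assume both conduct. Then node N would need to be at both 4.3−0.7 = 3.6 V and 0.67−0.7 = -0.03 V, which is impossible.
Assume only D_A conducts: V_N = 4.3 − 0.7 = 3.6 V, so I_R = 3.6/1.5 = 2.4 mA.
Check D_B: its anode-to-cathode voltage is 0.67 − 3.6 = -2.93 V < 0.7 V, so it is off. The assumption is consistent.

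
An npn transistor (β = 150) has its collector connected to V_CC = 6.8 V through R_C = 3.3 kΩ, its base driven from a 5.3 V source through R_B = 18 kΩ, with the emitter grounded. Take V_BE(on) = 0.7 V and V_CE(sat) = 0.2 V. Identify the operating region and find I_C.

Assume active: I_B = (5.3 − 0.7)/18 = 0.256 mA, giving I_C = β·I_B = 38.3 mA.
But then V_CE = 6.8 − 38.3×3.3 = -120 V < V_CE(sat) = 0.2 V — impossible in the active region.
So the transistor is saturated. With V_CE = 0.2 V, I_C = (V_CC − 0.2)/R_C = 6.6/3.3 = 2 mA.
Check: β·I_B = 38.3 mA > I_C = 2 mA, confirming saturation.

saturation; I_C ≈ 2 mA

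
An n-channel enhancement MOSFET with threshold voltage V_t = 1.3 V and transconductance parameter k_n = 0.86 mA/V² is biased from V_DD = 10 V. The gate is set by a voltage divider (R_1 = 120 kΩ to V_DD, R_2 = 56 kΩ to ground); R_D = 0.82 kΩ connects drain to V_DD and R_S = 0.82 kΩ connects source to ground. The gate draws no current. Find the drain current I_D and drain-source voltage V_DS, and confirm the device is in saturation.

I_D ≈ 0.72 mA, V_DS ≈ 8.8 V

V_G = V_DD·R_2/(R_1+R_2) = 10×56/176 = 3.18 V.
Assume saturation: I_D = (k_n/2)(V_GS − V_t)² with V_GS = V_G − I_D·R_S = 3.18 − 0.82·I_D.
Substituting gives 0.289·I_D² − 2.33·I_D + 1.52 = 0, with roots I_D = 0.719 or 7.33 mA.
The root I_D = 7.33 mA gives V_GS = -2.83 V ≤ V_t, so take I_D = 0.719 mA.
Then V_GS = 2.59 V and V_DS = V_DD − I_D(R_D+R_S) = 10 − 0.719×1.64 = 8.82 V.
Saturation requires V_DS ≥ V_GS − V_t = 1.29 V; 8.82 ≥ 1.29 ✓.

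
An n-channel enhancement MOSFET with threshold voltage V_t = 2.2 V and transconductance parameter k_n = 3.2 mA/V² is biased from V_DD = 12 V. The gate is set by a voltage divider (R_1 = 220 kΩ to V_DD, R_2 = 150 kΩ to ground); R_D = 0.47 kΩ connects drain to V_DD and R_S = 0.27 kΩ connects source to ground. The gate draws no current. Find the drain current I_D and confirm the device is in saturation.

I_D ≈ 4 mA

V_G = V_DD·R_2/(R_1+R_2) = 12×150/370 = 4.86 V.
Assume saturation: I_D = (k_n/2)(V_GS − V_t)² with V_GS = V_G − I_D·R_S = 4.86 − 0.27·I_D.
Substituting gives 0.117·I_D² − 3.3·I_D + 11.4 = 0, with roots I_D = 4.01 or 24.3 mA.
The root I_D = 24.3 mA gives V_GS = -1.7 V ≤ V_t, so take I_D = 4.01 mA.
Then V_GS = 3.78 V and V_DS = V_DD − I_D(R_D+R_S) = 12 − 4.01×0.74 = 9.03 V.
Saturation requires V_DS ≥ V_GS − V_t = 1.58 V; 9.03 ≥ 1.58 ✓.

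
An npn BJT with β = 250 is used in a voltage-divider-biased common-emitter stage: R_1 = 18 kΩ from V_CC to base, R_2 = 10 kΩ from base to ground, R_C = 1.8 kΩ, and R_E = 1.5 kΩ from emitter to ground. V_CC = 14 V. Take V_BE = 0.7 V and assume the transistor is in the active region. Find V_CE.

V_CE ≈ 4.7 V

Thevenize the base divider: V_Th = V_CC·R_2/(R_1+R_2) = 14×10/28 = 5 V, R_Th = R_1‖R_2 = 6.43 kΩ.
Base-emitter loop: V_Th = I_B·R_Th + V_BE + (β+1)I_B·R_E, so I_B = (5 − 0.7) / (6.43 + 251×1.5) = 0.0112 mA.
I_C = β·I_B = 250×0.0112 = 2.81 mA, and I_E = (β+1)I_B = 2.82 mA.
V_CE = V_CC − I_C·R_C − I_E·R_E = 14 − 2.81×1.8 − 2.82×1.5 = 4.72 V.
V_CE = 4.72 V > 0.2 V confirms active-region operation.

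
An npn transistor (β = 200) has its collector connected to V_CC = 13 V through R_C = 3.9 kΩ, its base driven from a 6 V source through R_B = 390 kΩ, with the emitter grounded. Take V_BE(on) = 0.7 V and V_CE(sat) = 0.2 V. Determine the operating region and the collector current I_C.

active; I_C ≈ 2.7 mA

Assume active. Base-emitter loop: I_B = (V_BB − V_BE)/R_B = (6 − 0.7)/390 = 0.0136 mA.
I_C = β·I_B = 200×0.0136 = 2.72 mA.
V_CE = V_CC − I_C·R_C = 13 − 2.72×3.9 = 2.4 V > V_CE(sat), so the active-region assumption holds.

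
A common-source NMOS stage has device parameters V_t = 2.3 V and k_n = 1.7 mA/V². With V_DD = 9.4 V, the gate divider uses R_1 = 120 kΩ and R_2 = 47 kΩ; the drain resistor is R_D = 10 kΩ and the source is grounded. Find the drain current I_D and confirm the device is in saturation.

V_G = V_DD·R_2/(R_1+R_2) = 9.4×47/167 = 2.65 V. With the source grounded, V_GS = V_G = 2.65 V.
Assume saturation: I_D = (k_n/2)(V_GS − V_t)² = (1.7/2)×(2.65 − 2.3)² = 0.85×0.346² = 0.101 mA.
V_DS = V_DD − I_D·R_D = 9.4 − 0.101×10 = 8.39 V.
Saturation requires V_DS ≥ V_GS − V_t = 0.346 V; 8.39 ≥ 0.346 ✓.

I_D ≈ 0.1 mA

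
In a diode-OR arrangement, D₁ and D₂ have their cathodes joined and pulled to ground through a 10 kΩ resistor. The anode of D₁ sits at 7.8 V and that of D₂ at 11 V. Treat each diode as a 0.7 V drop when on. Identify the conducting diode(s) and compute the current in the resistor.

Only D₂ conducts; I_R ≈ 1 mA

Assume both conduct. Then node N would need to be at both 7.8−0.7 = 7.1 V and 11−0.7 = 10.3 V, which is impossible.
Assume only D₂ conducts: V_N = 11 − 0.7 = 10.3 V, so I_R = 10.3/10 = 1.03 mA.
Check D₁: its anode-to-cathode voltage is 7.8 − 10.3 = -2.5 V < 0.7 V, so it is off. The assumption is consistent.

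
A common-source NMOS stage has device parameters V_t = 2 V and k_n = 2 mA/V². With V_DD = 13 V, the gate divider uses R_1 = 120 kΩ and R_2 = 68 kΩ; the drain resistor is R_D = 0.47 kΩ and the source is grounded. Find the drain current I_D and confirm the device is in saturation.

V_G = V_DD·R_2/(R_1+R_2) = 13×68/188 = 4.7 V. With the source grounded, V_GS = V_G = 4.7 V.
Assume saturation: I_D = (k_n/2)(V_GS − V_t)² = (2/2)×(4.7 − 2)² = 1×2.7² = 7.3 mA.
V_DS = V_DD − I_D·R_D = 13 − 7.3×0.47 = 9.57 V.
Saturation requires V_DS ≥ V_GS − V_t = 2.7 V; 9.57 ≥ 2.7 ✓.

I_D ≈ 7.3 mA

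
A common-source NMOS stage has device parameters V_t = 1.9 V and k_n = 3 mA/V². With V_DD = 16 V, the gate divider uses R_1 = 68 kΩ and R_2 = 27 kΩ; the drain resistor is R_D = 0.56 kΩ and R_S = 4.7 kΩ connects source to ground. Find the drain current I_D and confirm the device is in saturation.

V_G = V_DD·R_2/(R_1+R_2) = 16×27/95 = 4.55 V.
Assume saturation: I_D = (k_n/2)(V_GS − V_t)² with V_GS = V_G − I_D·R_S = 4.55 − 4.7·I_D.
Substituting gives 33.1·I_D² − 38.3·I_D + 10.5 = 0, with roots I_D = 0.447 or 0.71 mA.
The root I_D = 0.71 mA gives V_GS = 1.21 V ≤ V_t, so take I_D = 0.447 mA.
Then V_GS = 2.45 V and V_DS = V_DD − I_D(R_D+R_S) = 16 − 0.447×5.26 = 13.6 V.
Saturation requires V_DS ≥ V_GS − V_t = 0.546 V; 13.6 ≥ 0.546 ✓.

I_D ≈ 0.45 mA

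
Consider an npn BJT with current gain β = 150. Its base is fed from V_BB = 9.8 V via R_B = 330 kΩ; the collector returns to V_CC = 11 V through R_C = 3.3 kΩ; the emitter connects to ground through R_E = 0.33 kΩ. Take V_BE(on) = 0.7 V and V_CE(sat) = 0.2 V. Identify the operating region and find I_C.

Assume active: I_B = (9.8 − 0.7)/(330 + 151×0.33) = 0.024 mA, I_C = β·I_B = 3.59 mA.
Then V_CE = 11 − 3.59×3.3 − 3.62×0.33 = -2.05 V < 0.2 V — the active assumption fails.
Re-solve with V_CE = 0.2 V. KCL at the emitter: V_E/R_E = (V_BB−0.7−V_E)/R_B + (V_CC−0.2−V_E)/R_C, giving V_E = 0.989 V.
I_C = (V_CC − 0.2 − V_E)/R_C = (10.8 − 0.989)/3.3 = 2.97 mA.
Check: I_B = (9.1 − 0.989)/330 = 0.0246 mA, and β·I_B = 3.69 mA > I_C, confirming saturation.

saturation; I_C ≈ 3 mA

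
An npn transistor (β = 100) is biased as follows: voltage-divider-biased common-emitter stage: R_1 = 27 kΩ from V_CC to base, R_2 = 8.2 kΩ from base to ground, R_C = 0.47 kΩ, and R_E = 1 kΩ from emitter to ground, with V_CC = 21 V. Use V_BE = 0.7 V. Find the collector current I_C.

I_C ≈ 3.9 mA

Thevenize the base divider: V_Th = V_CC·R_2/(R_1+R_2) = 21×8.2/35.2 = 4.89 V, R_Th = R_1‖R_2 = 6.29 kΩ.
Base-emitter loop: V_Th = I_B·R_Th + V_BE + (β+1)I_B·R_E, so I_B = (4.89 − 0.7) / (6.29 + 101×1) = 0.0391 mA.
I_C = β·I_B = 100×0.0391 = 3.91 mA, and I_E = (β+1)I_B = 3.95 mA.
V_CE = V_CC − I_C·R_C − I_E·R_E = 21 − 3.91×0.47 − 3.95×1 = 15.2 V.
V_CE = 15.2 V > 0.2 V confirms active-region operation.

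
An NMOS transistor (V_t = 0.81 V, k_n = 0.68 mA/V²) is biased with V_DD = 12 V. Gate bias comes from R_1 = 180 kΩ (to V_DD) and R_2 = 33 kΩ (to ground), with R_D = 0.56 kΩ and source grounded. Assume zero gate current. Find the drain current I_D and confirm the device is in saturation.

V_G = V_DD·R_2/(R_1+R_2) = 12×33/213 = 1.86 V. With the source grounded, V_GS = V_G = 1.86 V.
Assume saturation: I_D = (k_n/2)(V_GS − V_t)² = (0.68/2)×(1.86 − 0.81)² = 0.34×1.05² = 0.374 mA.
V_DS = V_DD − I_D·R_D = 12 − 0.374×0.56 = 11.8 V.
Saturation requires V_DS ≥ V_GS − V_t = 1.05 V; 11.8 ≥ 1.05 ✓.

I_D ≈ 0.37 mA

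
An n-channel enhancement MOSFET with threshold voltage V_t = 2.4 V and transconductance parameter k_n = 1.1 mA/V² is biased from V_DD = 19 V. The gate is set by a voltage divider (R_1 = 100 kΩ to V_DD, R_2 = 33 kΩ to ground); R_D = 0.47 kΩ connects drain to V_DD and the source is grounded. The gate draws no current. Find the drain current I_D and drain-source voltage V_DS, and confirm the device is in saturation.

V_G = V_DD·R_2/(R_1+R_2) = 19×33/133 = 4.71 V. With the source grounded, V_GS = V_G = 4.71 V.
Assume saturation: I_D = (k_n/2)(V_GS − V_t)² = (1.1/2)×(4.71 − 2.4)² = 0.55×2.31² = 2.95 mA.
V_DS = V_DD − I_D·R_D = 19 − 2.95×0.47 = 17.6 V.
Saturation requires V_DS ≥ V_GS − V_t = 2.31 V; 17.6 ≥ 2.31 ✓.

I_D ≈ 2.9 mA, V_DS ≈ 18 V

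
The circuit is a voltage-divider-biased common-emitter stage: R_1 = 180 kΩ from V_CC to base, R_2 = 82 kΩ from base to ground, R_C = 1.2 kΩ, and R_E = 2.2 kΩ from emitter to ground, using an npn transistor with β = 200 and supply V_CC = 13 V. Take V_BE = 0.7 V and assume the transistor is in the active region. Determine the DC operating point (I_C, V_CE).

I_C ≈ 1.4 mA, V_CE ≈ 8.4 V

Thevenize the base divider: V_Th = V_CC·R_2/(R_1+R_2) = 13×82/262 = 4.07 V, R_Th = R_1‖R_2 = 56.3 kΩ.
Base-emitter loop: V_Th = I_B·R_Th + V_BE + (β+1)I_B·R_E, so I_B = (4.07 − 0.7) / (56.3 + 201×2.2) = 0.00676 mA.
I_C = β·I_B = 200×0.00676 = 1.35 mA, and I_E = (β+1)I_B = 1.36 mA.
V_CE = V_CC − I_C·R_C − I_E·R_E = 13 − 1.35×1.2 − 1.36×2.2 = 8.39 V.
V_CE = 8.39 V > 0.2 V confirms active-region operation.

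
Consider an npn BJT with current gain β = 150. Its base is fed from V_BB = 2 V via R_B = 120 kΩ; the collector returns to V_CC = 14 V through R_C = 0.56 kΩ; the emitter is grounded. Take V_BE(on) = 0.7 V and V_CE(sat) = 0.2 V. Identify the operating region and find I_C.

active; I_C ≈ 1.6 mA

Assume active. Base-emitter loop: I_B = (V_BB − V_BE)/R_B = (2 − 0.7)/120 = 0.0108 mA.
I_C = β·I_B = 150×0.0108 = 1.62 mA.
V_CE = V_CC − I_C·R_C = 14 − 1.62×0.56 = 13.1 V > V_CE(sat), so the active-region assumption holds.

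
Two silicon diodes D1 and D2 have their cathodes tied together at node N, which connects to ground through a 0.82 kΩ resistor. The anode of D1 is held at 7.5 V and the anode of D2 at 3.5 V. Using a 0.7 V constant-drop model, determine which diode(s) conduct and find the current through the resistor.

Assume both conduct. Then node N would need to be at both 7.5−0.7 = 6.8 V and 3.5−0.7 = 2.8 V, which is impossible.
Assume only D1 conducts: V_N = 7.5 − 0.7 = 6.8 V, so I_R = 6.8/0.82 = 8.29 mA.
Check D2: its anode-to-cathode voltage is 3.5 − 6.8 = -3.3 V < 0.7 V, so it is off. The assumption is consistent.

Only D1 conducts; I_R ≈ 8.3 mA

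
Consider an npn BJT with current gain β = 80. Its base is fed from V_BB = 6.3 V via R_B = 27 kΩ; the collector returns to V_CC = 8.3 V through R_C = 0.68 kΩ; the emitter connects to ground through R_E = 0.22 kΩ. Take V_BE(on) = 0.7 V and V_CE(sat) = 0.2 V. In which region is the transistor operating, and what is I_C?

saturation; I_C ≈ 9 mA

Assume active: I_B = (6.3 − 0.7)/(27 + 81×0.22) = 0.125 mA, I_C = β·I_B = 10 mA.
Then V_CE = 8.3 − 10×0.68 − 10.1×0.22 = -0.723 V < 0.2 V — the active assumption fails.
Re-solve with V_CE = 0.2 V. KCL at the emitter: V_E/R_E = (V_BB−0.7−V_E)/R_B + (V_CC−0.2−V_E)/R_C, giving V_E = 2 V.
I_C = (V_CC − 0.2 − V_E)/R_C = (8.1 − 2)/0.68 = 8.97 mA.
Check: I_B = (5.6 − 2)/27 = 0.133 mA, and β·I_B = 10.7 mA > I_C, confirming saturation.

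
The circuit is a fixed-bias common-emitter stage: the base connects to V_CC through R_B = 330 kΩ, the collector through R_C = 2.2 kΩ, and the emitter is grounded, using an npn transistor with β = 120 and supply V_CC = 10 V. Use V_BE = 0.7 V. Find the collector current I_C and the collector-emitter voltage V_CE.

I_C ≈ 3.4 mA, V_CE ≈ 2.6 V

Base loop: V_CC = I_B·R_B + V_BE, so I_B = (10 − 0.7)/330 kΩ = 0.0282 mA.
In the active region I_C = β·I_B = 120 × 0.0282 = 3.38 mA.
Collector loop: V_CE = V_CC − I_C·R_C = 10 − 3.38×2.2 = 2.56 V.
Since V_CE = 2.56 V > V_CE(sat) ≈ 0.2 V, the transistor is in the active region as assumed.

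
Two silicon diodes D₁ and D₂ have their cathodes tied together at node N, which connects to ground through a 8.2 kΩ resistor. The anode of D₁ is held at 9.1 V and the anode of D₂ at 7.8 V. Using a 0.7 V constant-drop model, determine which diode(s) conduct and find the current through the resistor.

Only D₁ conducts; I_R ≈ 1 mA

Assume both conduct. Then node N would need to be at both 9.1−0.7 = 8.4 V and 7.8−0.7 = 7.1 V, which is impossible.
Assume only D₁ conducts: V_N = 9.1 − 0.7 = 8.4 V, so I_R = 8.4/8.2 = 1.02 mA.
Check D₂: its anode-to-cathode voltage is 7.8 − 8.4 = -0.6 V < 0.7 V, so it is off. The assumption is consistent.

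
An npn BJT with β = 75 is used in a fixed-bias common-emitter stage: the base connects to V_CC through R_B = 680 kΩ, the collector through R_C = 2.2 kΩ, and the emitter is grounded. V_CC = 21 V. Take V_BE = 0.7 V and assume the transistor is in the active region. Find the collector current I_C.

I_C ≈ 2.2 mA

Base loop: V_CC = I_B·R_B + V_BE, so I_B = (21 − 0.7)/680 kΩ = 0.0299 mA.
In the active region I_C = β·I_B = 75 × 0.0299 = 2.24 mA.
Collector loop: V_CE = V_CC − I_C·R_C = 21 − 2.24×2.2 = 16.1 V.
Since V_CE = 16.1 V > V_CE(sat) ≈ 0.2 V, the transistor is in the active region as assumed.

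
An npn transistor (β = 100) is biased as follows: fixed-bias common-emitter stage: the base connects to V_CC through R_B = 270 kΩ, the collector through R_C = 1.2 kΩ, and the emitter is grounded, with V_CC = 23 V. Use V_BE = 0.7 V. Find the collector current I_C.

I_C ≈ 8.3 mA

Base loop: V_CC = I_B·R_B + V_BE, so I_B = (23 − 0.7)/270 kΩ = 0.0826 mA.
In the active region I_C = β·I_B = 100 × 0.0826 = 8.26 mA.
Collector loop: V_CE = V_CC − I_C·R_C = 23 − 8.26×1.2 = 13.1 V.
Since V_CE = 13.1 V > V_CE(sat) ≈ 0.2 V, the transistor is in the active region as assumed.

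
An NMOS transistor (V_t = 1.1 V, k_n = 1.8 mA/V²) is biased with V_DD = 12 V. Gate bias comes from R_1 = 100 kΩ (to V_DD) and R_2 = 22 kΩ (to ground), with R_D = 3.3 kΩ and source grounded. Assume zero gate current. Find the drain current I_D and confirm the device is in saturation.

V_G = V_DD·R_2/(R_1+R_2) = 12×22/122 = 2.16 V. With the source grounded, V_GS = V_G = 2.16 V.
Assume saturation: I_D = (k_n/2)(V_GS − V_t)² = (1.8/2)×(2.16 − 1.1)² = 0.9×1.06² = 1.02 mA.
V_DS = V_DD − I_D·R_D = 12 − 1.02×3.3 = 8.64 V.
Saturation requires V_DS ≥ V_GS − V_t = 1.06 V; 8.64 ≥ 1.06 ✓.

I_D ≈ 1 mA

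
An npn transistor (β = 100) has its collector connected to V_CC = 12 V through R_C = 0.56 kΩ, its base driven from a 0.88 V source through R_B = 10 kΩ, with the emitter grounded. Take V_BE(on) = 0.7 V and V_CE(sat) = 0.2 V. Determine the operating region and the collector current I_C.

Assume active. Base-emitter loop: I_B = (V_BB − V_BE)/R_B = (0.88 − 0.7)/10 = 0.018 mA.
I_C = β·I_B = 100×0.018 = 1.8 mA.
V_CE = V_CC − I_C·R_C = 12 − 1.8×0.56 = 11 V > V_CE(sat), so the active-region assumption holds.

active; I_C ≈ 1.8 mA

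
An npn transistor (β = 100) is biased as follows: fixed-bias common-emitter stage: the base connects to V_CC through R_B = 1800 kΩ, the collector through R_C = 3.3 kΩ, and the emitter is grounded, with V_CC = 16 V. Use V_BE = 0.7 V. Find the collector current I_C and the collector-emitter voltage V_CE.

Base loop: V_CC = I_B·R_B + V_BE, so I_B = (16 − 0.7)/1800 kΩ = 0.0085 mA.
In the active region I_C = β·I_B = 100 × 0.0085 = 0.85 mA.
Collector loop: V_CE = V_CC − I_C·R_C = 16 − 0.85×3.3 = 13.2 V.
Since V_CE = 13.2 V > V_CE(sat) ≈ 0.2 V, the transistor is in the active region as assumed.

I_C ≈ 0.85 mA, V_CE ≈ 13 V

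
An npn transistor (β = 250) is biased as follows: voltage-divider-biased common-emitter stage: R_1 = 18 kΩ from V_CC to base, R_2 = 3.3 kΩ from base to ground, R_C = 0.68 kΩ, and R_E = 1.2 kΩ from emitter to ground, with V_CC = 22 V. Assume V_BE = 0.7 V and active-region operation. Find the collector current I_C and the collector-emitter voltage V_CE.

Thevenize the base divider: V_Th = V_CC·R_2/(R_1+R_2) = 22×3.3/21.3 = 3.41 V, R_Th = R_1‖R_2 = 2.79 kΩ.
Base-emitter loop: V_Th = I_B·R_Th + V_BE + (β+1)I_B·R_E, so I_B = (3.41 − 0.7) / (2.79 + 251×1.2) = 0.00891 mA.
I_C = β·I_B = 250×0.00891 = 2.23 mA, and I_E = (β+1)I_B = 2.24 mA.
V_CE = V_CC − I_C·R_C − I_E·R_E = 22 − 2.23×0.68 − 2.24×1.2 = 17.8 V.
V_CE = 17.8 V > 0.2 V confirms active-region operation.

I_C ≈ 2.2 mA, V_CE ≈ 18 V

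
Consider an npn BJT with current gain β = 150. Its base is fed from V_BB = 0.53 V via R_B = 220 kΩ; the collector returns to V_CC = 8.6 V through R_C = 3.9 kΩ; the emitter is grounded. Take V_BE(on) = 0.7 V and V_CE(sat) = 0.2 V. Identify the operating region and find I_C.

V_BB = 0.53 V ≤ V_BE(on) = 0.7 V, so the base-emitter junction is not forward biased.
The transistor is in cutoff: I_B = I_C = 0.

cutoff; I_C ≈ 0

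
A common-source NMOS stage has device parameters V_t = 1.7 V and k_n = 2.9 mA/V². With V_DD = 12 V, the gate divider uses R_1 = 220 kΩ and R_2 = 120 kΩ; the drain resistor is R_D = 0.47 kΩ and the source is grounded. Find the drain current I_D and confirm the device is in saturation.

V_G = V_DD·R_2/(R_1+R_2) = 12×120/340 = 4.24 V. With the source grounded, V_GS = V_G = 4.24 V.
Assume saturation: I_D = (k_n/2)(V_GS − V_t)² = (2.9/2)×(4.24 − 1.7)² = 1.45×2.54² = 9.32 mA.
V_DS = V_DD − I_D·R_D = 12 − 9.32×0.47 = 7.62 V.
Saturation requires V_DS ≥ V_GS − V_t = 2.54 V; 7.62 ≥ 2.54 ✓.

I_D ≈ 9.3 mA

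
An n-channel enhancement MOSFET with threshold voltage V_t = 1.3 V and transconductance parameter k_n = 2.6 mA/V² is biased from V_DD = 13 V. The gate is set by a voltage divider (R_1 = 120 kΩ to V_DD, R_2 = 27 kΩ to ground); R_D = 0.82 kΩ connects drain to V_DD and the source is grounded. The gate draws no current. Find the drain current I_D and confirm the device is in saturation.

V_G = V_DD·R_2/(R_1+R_2) = 13×27/147 = 2.39 V. With the source grounded, V_GS = V_G = 2.39 V.
Assume saturation: I_D = (k_n/2)(V_GS − V_t)² = (2.6/2)×(2.39 − 1.3)² = 1.3×1.09² = 1.54 mA.
V_DS = V_DD − I_D·R_D = 13 − 1.54×0.82 = 11.7 V.
Saturation requires V_DS ≥ V_GS − V_t = 1.09 V; 11.7 ≥ 1.09 ✓.

I_D ≈ 1.5 mA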